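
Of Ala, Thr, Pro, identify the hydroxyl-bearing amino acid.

Thr

S, T, and Y are the three residues with a side-chain hydroxyl.
Of the listed options, only Thr belongs to this group.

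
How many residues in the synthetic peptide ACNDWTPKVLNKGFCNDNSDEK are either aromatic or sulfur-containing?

Aromatic: F, W, Y. Sulfur-containing: C, M.
Aromatic residues here: W5, F14 (2).
Sulfur-containing residues here: C2, C15 (2).
The two groups share no amino acid, so total = 2 + 2 = 4.

4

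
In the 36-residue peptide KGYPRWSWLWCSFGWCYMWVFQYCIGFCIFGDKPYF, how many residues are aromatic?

The aromatic amino acids are Phe (F, benzyl), Trp (W, indole), and Tyr (Y, phenol).
Matching residues: Y3, W6, W8, W10, F13, W15, Y17, W19, F21, Y23, F27, F30, Y35, F36.

14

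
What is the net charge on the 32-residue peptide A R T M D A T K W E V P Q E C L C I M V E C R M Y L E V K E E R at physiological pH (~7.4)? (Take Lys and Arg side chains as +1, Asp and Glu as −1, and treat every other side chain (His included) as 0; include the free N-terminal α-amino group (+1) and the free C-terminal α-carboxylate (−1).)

Positive (K, R): R2, K8, R23, K29, R32 → +5.
Negative (D, E): D5, E10, E14, E21, E27, E30, E31 → −7.
The N-terminus (+1) and C-terminus (−1) cancel.
Net charge = (+5) + (−7) = −2.

-2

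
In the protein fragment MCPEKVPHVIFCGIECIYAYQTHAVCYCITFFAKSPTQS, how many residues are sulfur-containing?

The sulfur-bearing residues are cysteine (–SH) and methionine (–S–CH₃).
Matching residues: M1, C2, C12, C16, C26, C28.

6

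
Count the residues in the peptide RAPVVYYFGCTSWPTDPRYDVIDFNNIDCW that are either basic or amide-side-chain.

4

Basic: H, K, R. Amide-side-chain: N, Q.
Basic residues here: R1, R18 (2).
Amide-side-chain residues here: N25, N26 (2).
The two groups share no amino acid, so total = 2 + 2 = 4.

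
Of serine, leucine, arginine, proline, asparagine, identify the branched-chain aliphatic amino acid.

V, L, and I make up the branched-chain aliphatic group.
Of the listed options, only leucine belongs to this group.

leucine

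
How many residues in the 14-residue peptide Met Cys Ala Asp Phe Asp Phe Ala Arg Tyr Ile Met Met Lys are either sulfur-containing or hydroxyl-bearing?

Sulfur-containing: C, M. Hydroxyl-bearing: S, T, Y.
Sulfur-containing residues here: Met1, Cys2, Met12, Met13 (4).
Hydroxyl-bearing residues here: Tyr10 (1).
The two groups share no amino acid, so total = 4 + 1 = 5.

5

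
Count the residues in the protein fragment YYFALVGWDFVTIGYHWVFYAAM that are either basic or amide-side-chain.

1

Basic: H, K, R. Amide-side-chain: N, Q.
Basic residues here: H16 (1).
Amide-side-chain residues here: none (0).
The two groups share no amino acid, so total = 1 + 0 = 1.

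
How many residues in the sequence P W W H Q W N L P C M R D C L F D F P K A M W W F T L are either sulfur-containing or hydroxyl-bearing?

5

Sulfur-containing: C, M. Hydroxyl-bearing: S, T, Y.
Sulfur-containing residues here: C10, M11, C14, M22 (4).
Hydroxyl-bearing residues here: T26 (1).
The two groups share no amino acid, so total = 4 + 1 = 5.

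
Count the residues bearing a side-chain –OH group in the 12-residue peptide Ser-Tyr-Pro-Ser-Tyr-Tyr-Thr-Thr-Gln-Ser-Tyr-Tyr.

Serine (S), threonine (T), and tyrosine (Y) each carry a hydroxyl group on the side chain.
Matching residues: Ser1, Tyr2, Ser4, Tyr5, Tyr6, Thr7, Thr8, Ser10, Tyr11, Tyr12.

10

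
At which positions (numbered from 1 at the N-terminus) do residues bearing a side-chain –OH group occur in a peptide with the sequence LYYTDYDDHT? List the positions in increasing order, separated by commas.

2, 3, 4, 6, 10

S, T, and Y are the three residues with a side-chain hydroxyl.
Matching residues: Y2, Y3, T4, Y6, T10.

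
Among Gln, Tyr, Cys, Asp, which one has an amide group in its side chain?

Gln

The amide-side-chain residues are Asn (N) and Gln (Q).
Of the listed options, only Gln belongs to this group.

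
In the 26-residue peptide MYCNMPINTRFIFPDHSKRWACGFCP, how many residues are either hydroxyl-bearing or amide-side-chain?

5

Hydroxyl-bearing: S, T, Y. Amide-side-chain: N, Q.
Hydroxyl-bearing residues here: Y2, T9, S17 (3).
Amide-side-chain residues here: N4, N8 (2).
The two groups share no amino acid, so total = 3 + 2 = 5.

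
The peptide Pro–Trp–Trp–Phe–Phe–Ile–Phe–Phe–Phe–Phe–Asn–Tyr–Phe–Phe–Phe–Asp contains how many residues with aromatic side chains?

12

Phenylalanine (F), tryptophan (W), and tyrosine (Y) have aromatic ring side chains.
Matching residues: Trp2, Trp3, Phe4, Phe5, Phe7, Phe8, Phe9, Phe10, Tyr12, Phe13, Phe14, Phe15.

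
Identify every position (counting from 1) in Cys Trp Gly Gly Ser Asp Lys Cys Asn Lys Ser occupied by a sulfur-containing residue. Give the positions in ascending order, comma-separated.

1, 8

Cysteine (C, thiol) and methionine (M, thioether) are the two sulfur-containing amino acids.
Matching residues: Cys1, Cys8.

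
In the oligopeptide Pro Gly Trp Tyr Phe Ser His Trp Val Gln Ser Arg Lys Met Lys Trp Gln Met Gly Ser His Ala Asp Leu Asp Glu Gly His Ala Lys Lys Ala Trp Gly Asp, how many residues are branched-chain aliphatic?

2

Valine (V), leucine (L), and isoleucine (I) are the branched-chain amino acids.
Matching residues: Val9, Leu24.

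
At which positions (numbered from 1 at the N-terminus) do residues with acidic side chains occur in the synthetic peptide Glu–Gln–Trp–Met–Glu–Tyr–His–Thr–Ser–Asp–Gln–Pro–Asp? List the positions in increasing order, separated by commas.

1, 5, 10, 13

Only D (aspartate) and E (glutamate) carry a side-chain carboxylic acid.
Matching residues: Glu1, Glu5, Asp10, Asp13.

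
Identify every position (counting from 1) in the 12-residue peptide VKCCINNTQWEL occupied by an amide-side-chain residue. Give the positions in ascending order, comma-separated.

Asparagine (N) and glutamine (Q) have uncharged amide side chains.
Matching residues: N6, N7, Q9.

6, 7, 9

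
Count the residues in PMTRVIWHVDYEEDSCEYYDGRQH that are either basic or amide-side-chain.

5

Basic: H, K, R. Amide-side-chain: N, Q.
Basic residues here: R4, H8, R22, H24 (4).
Amide-side-chain residues here: Q23 (1).
The two groups share no amino acid, so total = 4 + 1 = 5.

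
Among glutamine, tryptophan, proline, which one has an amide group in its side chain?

Only N (asparagine) and Q (glutamine) carry a side-chain carboxamide.
Of the listed options, only glutamine belongs to this group.

glutamine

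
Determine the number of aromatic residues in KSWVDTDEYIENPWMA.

Phenylalanine (F), tryptophan (W), and tyrosine (Y) have aromatic ring side chains.
Matching residues: W3, Y9, W14.

3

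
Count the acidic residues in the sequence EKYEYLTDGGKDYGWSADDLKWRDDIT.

8

Aspartate (D) and glutamate (E) have carboxylic-acid side chains and are the acidic amino acids.
Matching residues: E1, E4, D8, D12, D18, D19, D24, D25.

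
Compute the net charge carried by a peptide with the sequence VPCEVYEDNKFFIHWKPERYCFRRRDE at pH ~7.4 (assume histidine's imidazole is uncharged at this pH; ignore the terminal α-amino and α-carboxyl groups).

0

The side chains ionized at physiological pH are Lys/Arg (+1) and Asp/Glu (−1); with His treated as neutral, nothing else contributes.
Positive (K, R): K10, K16, R19, R23, R24, R25 → +6.
Negative (D, E): E4, E7, D8, E18, D26, E27 → −6.
Net charge = (+6) + (−6) = 0.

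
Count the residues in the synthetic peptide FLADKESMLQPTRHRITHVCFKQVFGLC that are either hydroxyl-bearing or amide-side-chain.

Hydroxyl-bearing: S, T, Y. Amide-side-chain: N, Q.
Hydroxyl-bearing residues here: S7, T12, T17 (3).
Amide-side-chain residues here: Q10, Q23 (2).
The two groups share no amino acid, so total = 3 + 2 = 5.

5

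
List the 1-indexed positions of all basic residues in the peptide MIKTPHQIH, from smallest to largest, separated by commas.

3, 6, 9

Lysine (K), arginine (R), and histidine (H) have basic, nitrogen-containing side chains.
Matching residues: K3, H6, H9.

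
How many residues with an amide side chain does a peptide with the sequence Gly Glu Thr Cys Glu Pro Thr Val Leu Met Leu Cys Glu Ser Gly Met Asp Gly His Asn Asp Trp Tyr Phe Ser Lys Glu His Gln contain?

2

Only N (asparagine) and Q (glutamine) carry a side-chain carboxamide.
Matching residues: Asn20, Gln29.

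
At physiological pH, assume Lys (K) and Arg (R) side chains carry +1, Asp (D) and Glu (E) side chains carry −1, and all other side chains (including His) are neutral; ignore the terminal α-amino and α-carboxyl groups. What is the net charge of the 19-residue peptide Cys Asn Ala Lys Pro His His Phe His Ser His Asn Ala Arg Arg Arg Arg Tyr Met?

Positive (K, R): Lys4, Arg14, Arg15, Arg16, Arg17 → +5.
Negative (D, E): none → −0.
Net charge = (+5) + (−0) = +5.

+5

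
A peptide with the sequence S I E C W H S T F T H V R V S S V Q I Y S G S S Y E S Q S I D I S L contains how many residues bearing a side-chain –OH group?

14

S, T, and Y are the three residues with a side-chain hydroxyl.
Matching residues: S1, S7, T8, T10, S15, S16, Y20, S21, S23, S24, Y25, S27, S29, S33.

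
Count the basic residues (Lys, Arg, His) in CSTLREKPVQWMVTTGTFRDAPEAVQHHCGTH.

6

Matching residues: R5, K7, R19, H27, H28, H32.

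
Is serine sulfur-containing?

The sulfur-bearing residues are cysteine (–SH) and methionine (–S–CH₃).
Serine is not in this group.

No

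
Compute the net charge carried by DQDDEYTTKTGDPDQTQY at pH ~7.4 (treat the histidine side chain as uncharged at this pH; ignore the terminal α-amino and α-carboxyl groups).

The side chains ionized at physiological pH are Lys/Arg (+1) and Asp/Glu (−1); with His treated as neutral, nothing else contributes.
Positive (K, R): K9 → +1.
Negative (D, E): D1, D3, D4, E5, D12, D14 → −6.
Net charge = (+1) + (−6) = −5.

-5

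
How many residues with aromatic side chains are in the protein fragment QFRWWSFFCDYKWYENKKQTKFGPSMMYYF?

The aromatic amino acids are Phe (F, benzyl), Trp (W, indole), and Tyr (Y, phenol).
Matching residues: F2, W4, W5, F7, F8, Y11, W13, Y14, F22, Y28, Y29, F30.

12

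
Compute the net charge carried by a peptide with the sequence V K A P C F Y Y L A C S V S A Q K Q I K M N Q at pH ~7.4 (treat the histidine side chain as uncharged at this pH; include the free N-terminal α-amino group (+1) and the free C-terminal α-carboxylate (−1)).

+3

At pH ~7.4 the Lys and Arg side chains are protonated (+1), the Asp and Glu side chains are deprotonated (−1), and with His taken as neutral all other side chains carry no charge.
Positive (K, R): K2, K17, K20 → +3.
Negative (D, E): none → −0.
The N-terminus (+1) and C-terminus (−1) cancel.
Net charge = (+3) + (−0) = +3.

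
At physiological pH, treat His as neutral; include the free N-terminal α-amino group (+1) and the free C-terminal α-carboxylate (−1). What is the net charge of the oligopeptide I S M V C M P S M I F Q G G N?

At pH ~7.4 the Lys and Arg side chains are protonated (+1), the Asp and Glu side chains are deprotonated (−1), and with His taken as neutral all other side chains carry no charge.
Positive (K, R): none → +0.
Negative (D, E): none → −0.
The N-terminus (+1) and C-terminus (−1) cancel.
Net charge = (+0) + (−0) = 0.

0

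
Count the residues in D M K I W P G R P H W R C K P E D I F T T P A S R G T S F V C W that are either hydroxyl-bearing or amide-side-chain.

5

Hydroxyl-bearing: S, T, Y. Amide-side-chain: N, Q.
Hydroxyl-bearing residues here: T20, T21, S24, T27, S28 (5).
Amide-side-chain residues here: none (0).
The two groups share no amino acid, so total = 5 + 0 = 5.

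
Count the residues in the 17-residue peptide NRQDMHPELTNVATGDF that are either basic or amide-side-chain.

Basic: H, K, R. Amide-side-chain: N, Q.
Basic residues here: R2, H6 (2).
Amide-side-chain residues here: N1, Q3, N11 (3).
The two groups share no amino acid, so total = 2 + 3 = 5.

5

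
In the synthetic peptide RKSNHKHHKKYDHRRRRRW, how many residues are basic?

Lysine (K), arginine (R), and histidine (H) have basic, nitrogen-containing side chains.
Matching residues: R1, K2, H5, K6, H7, H8, K9, K10, H13, R14, R15, R16, R17, R18.

14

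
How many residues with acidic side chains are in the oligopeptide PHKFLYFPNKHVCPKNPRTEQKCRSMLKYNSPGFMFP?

Aspartate (D) and glutamate (E) have carboxylic-acid side chains and are the acidic amino acids.
Matching residues: E20.

1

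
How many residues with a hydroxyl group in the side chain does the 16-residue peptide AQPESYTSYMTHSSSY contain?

S, T, and Y are the three residues with a side-chain hydroxyl.
Matching residues: S5, Y6, T7, S8, Y9, T11, S13, S14, S15, Y16.

10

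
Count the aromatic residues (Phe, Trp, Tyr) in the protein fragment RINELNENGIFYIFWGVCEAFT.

Matching residues: F11, Y12, F14, W15, F21.

5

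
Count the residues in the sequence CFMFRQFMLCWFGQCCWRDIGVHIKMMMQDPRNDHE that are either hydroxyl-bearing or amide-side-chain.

Hydroxyl-bearing: S, T, Y. Amide-side-chain: N, Q.
Hydroxyl-bearing residues here: none (0).
Amide-side-chain residues here: Q6, Q14, Q29, N33 (4).
The two groups share no amino acid, so total = 0 + 4 = 4.

4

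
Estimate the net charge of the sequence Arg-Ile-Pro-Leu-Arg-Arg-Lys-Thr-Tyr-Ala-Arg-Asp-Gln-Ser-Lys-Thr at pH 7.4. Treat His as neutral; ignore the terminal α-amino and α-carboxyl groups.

+5

The side chains ionized at physiological pH are Lys/Arg (+1) and Asp/Glu (−1); with His treated as neutral, nothing else contributes.
Positive (K, R): Arg1, Arg5, Arg6, Lys7, Arg11, Lys15 → +6.
Negative (D, E): Asp12 → −1.
Net charge = (+6) + (−1) = +5.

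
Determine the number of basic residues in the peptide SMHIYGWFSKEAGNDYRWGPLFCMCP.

3

The basic amino acids are Lys (K), Arg (R), and His (H).
Matching residues: H3, K10, R17.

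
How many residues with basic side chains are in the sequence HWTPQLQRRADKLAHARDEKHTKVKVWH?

The basic amino acids are Lys (K), Arg (R), and His (H).
Matching residues: H1, R8, R9, K12, H15, R17, K20, H21, K23, K25, H28.

11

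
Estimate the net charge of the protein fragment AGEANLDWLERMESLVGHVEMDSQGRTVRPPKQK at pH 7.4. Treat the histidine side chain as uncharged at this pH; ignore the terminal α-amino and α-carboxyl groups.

The side chains ionized at physiological pH are Lys/Arg (+1) and Asp/Glu (−1); with His treated as neutral, nothing else contributes.
Positive (K, R): R11, R26, R29, K32, K34 → +5.
Negative (D, E): E3, D7, E10, E13, E20, D22 → −6.
Net charge = (+5) + (−6) = −1.

-1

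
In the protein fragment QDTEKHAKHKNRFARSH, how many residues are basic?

8

K, R, and H are the three residues with basic side chains (ε-amine, guanidinium, and imidazole respectively).
Matching residues: K5, H6, K8, H9, K10, R12, R15, H17.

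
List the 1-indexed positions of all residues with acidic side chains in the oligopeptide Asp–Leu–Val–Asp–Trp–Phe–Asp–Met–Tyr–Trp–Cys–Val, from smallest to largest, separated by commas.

1, 4, 7

Only D (aspartate) and E (glutamate) carry a side-chain carboxylic acid.
Matching residues: Asp1, Asp4, Asp7.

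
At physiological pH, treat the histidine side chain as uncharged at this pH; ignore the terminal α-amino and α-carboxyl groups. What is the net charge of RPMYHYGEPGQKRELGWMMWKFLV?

Near pH 7.4, K and R contribute +1 each, D and E contribute −1 each, and every other side chain (His included, as stated) is uncharged.
Positive (K, R): R1, K12, R13, K21 → +4.
Negative (D, E): E8, E14 → −2.
Net charge = (+4) + (−2) = +2.

+2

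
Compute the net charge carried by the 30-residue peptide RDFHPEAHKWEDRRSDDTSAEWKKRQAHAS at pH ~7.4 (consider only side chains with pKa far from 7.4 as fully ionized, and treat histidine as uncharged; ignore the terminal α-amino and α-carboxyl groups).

The side chains ionized at physiological pH are Lys/Arg (+1) and Asp/Glu (−1); with His treated as neutral, nothing else contributes.
Positive (K, R): R1, K9, R13, R14, K23, K24, R25 → +7.
Negative (D, E): D2, E6, E11, D12, D16, D17, E21 → −7.
Net charge = (+7) + (−7) = 0.

0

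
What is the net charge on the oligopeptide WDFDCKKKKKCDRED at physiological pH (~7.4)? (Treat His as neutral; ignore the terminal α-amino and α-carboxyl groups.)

The side chains ionized at physiological pH are Lys/Arg (+1) and Asp/Glu (−1); with His treated as neutral, nothing else contributes.
Positive (K, R): K6, K7, K8, K9, K10, R13 → +6.
Negative (D, E): D2, D4, D12, E14, D15 → −5.
Net charge = (+6) + (−5) = +1.

+1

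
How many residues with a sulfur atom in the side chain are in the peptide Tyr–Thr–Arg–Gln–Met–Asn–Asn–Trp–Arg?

1

Cysteine (C, thiol) and methionine (M, thioether) are the two sulfur-containing amino acids.
Matching residues: Met5.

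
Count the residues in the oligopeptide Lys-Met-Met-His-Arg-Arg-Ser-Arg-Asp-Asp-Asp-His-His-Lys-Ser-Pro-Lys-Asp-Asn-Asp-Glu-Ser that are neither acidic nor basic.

Acidic: D, E. Basic: K, R, H. All other residues are neither.
Matching residues: Met2, Met3, Ser7, Ser15, Pro16, Asn19, Ser22.

7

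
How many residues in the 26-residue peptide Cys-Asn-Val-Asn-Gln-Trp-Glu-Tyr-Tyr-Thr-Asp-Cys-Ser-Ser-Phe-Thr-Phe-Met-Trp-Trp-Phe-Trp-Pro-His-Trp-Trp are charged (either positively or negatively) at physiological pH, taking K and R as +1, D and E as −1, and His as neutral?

Charged side chains at pH ~7.4: K, R (positive); D, E (negative).
Matching residues: Glu7, Asp11.

2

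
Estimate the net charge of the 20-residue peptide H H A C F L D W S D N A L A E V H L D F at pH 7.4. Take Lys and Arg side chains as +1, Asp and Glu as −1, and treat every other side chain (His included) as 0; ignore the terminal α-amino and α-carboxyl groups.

-4

Positive (K, R): none → +0.
Negative (D, E): D7, D10, E15, D19 → −4.
Net charge = (+0) + (−4) = −4.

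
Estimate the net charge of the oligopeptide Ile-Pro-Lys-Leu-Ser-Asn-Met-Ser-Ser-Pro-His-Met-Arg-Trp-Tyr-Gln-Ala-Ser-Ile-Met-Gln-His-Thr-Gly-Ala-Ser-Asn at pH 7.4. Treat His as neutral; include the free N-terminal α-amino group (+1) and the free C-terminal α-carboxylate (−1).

The side chains ionized at physiological pH are Lys/Arg (+1) and Asp/Glu (−1); with His treated as neutral, nothing else contributes.
Positive (K, R): Lys3, Arg13 → +2.
Negative (D, E): none → −0.
The N-terminus (+1) and C-terminus (−1) cancel.
Net charge = (+2) + (−0) = +2.

+2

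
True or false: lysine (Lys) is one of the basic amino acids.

True

Lysine (K), arginine (R), and histidine (H) have basic, nitrogen-containing side chains.
Lysine is in this group.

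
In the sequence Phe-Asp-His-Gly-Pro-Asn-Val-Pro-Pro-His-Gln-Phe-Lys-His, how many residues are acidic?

Aspartate (D) and glutamate (E) have carboxylic-acid side chains and are the acidic amino acids.
Matching residues: Asp2.

1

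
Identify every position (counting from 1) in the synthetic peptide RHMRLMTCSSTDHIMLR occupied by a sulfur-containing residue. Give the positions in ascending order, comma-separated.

The sulfur-bearing residues are cysteine (–SH) and methionine (–S–CH₃).
Matching residues: M3, M6, C8, M15.

3, 6, 8, 15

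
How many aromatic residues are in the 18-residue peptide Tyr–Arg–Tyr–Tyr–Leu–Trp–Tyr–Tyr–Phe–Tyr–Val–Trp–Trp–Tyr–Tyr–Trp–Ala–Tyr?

14

F, W, and Y each carry an aromatic ring on the side chain.
Matching residues: Tyr1, Tyr3, Tyr4, Trp6, Tyr7, Tyr8, Phe9, Tyr10, Trp12, Trp13, Tyr14, Tyr15, Trp16, Tyr18.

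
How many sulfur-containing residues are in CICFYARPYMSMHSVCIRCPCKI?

7

Only Cys (C) and Met (M) have a sulfur atom in the side chain.
Matching residues: C1, C3, M10, M12, C16, C19, C21.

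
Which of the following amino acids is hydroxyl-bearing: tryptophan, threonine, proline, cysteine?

threonine

Serine (S), threonine (T), and tyrosine (Y) each carry a hydroxyl group on the side chain.
Of the listed options, only threonine belongs to this group.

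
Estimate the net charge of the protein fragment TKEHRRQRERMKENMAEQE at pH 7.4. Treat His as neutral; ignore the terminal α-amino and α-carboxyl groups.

Near pH 7.4, K and R contribute +1 each, D and E contribute −1 each, and every other side chain (His included, as stated) is uncharged.
Positive (K, R): K2, R5, R6, R8, R10, K12 → +6.
Negative (D, E): E3, E9, E13, E17, E19 → −5.
Net charge = (+6) + (−5) = +1.

+1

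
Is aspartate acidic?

The acidic residues are Asp (D) and Glu (E), whose side chains end in a carboxylate group.
Aspartate is in this group.

Yes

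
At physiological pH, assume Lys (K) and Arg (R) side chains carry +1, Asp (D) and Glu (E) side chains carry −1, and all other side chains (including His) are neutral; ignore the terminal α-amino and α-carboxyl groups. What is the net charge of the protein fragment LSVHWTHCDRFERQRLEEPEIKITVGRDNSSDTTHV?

Positive (K, R): R10, R13, R15, K22, R27 → +5.
Negative (D, E): D9, E12, E17, E18, E20, D28, D32 → −7.
Net charge = (+5) + (−7) = −2.

-2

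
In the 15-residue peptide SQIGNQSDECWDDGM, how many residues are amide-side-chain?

Only N (asparagine) and Q (glutamine) carry a side-chain carboxamide.
Matching residues: Q2, N5, Q6.

3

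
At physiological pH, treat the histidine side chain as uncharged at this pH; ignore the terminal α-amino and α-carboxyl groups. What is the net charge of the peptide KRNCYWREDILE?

0

Near pH 7.4, K and R contribute +1 each, D and E contribute −1 each, and every other side chain (His included, as stated) is uncharged.
Positive (K, R): K1, R2, R7 → +3.
Negative (D, E): E8, D9, E12 → −3.
Net charge = (+3) + (−3) = 0.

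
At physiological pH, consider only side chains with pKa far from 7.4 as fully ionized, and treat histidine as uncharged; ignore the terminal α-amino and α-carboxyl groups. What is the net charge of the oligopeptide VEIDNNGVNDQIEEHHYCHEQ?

-6

Near pH 7.4, K and R contribute +1 each, D and E contribute −1 each, and every other side chain (His included, as stated) is uncharged.
Positive (K, R): none → +0.
Negative (D, E): E2, D4, D10, E13, E14, E20 → −6.
Net charge = (+0) + (−6) = −6.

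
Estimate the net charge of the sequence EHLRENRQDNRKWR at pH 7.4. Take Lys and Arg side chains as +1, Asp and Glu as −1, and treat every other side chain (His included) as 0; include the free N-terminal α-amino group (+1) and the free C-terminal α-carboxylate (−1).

+2

Positive (K, R): R4, R7, R11, K12, R14 → +5.
Negative (D, E): E1, E5, D9 → −3.
The N-terminus (+1) and C-terminus (−1) cancel.
Net charge = (+5) + (−3) = +2.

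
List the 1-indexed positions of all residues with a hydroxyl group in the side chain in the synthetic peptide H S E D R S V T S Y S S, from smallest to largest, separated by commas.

The –OH-bearing residues are Ser, Thr (aliphatic alcohols), and Tyr (phenol).
Matching residues: S2, S6, T8, S9, Y10, S11, S12.

2, 6, 8, 9, 10, 11, 12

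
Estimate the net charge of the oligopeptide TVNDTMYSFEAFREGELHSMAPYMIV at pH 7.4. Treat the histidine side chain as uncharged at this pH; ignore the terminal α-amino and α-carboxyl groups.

At pH ~7.4 the Lys and Arg side chains are protonated (+1), the Asp and Glu side chains are deprotonated (−1), and with His taken as neutral all other side chains carry no charge.
Positive (K, R): R13 → +1.
Negative (D, E): D4, E10, E14, E16 → −4.
Net charge = (+1) + (−4) = −3.

-3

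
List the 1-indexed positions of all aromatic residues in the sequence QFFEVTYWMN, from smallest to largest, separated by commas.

2, 3, 7, 8

The aromatic amino acids are Phe (F, benzyl), Trp (W, indole), and Tyr (Y, phenol).
Matching residues: F2, F3, Y7, W8.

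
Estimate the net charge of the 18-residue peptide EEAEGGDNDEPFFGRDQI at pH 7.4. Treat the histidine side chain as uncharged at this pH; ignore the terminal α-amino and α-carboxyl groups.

-6

Near pH 7.4, K and R contribute +1 each, D and E contribute −1 each, and every other side chain (His included, as stated) is uncharged.
Positive (K, R): R15 → +1.
Negative (D, E): E1, E2, E4, D7, D9, E10, D16 → −7.
Net charge = (+1) + (−7) = −6.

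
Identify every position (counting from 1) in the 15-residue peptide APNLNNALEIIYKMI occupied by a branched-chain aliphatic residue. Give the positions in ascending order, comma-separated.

Matching residues: L4, L8, I10, I11, I15.

4, 8, 10, 11, 15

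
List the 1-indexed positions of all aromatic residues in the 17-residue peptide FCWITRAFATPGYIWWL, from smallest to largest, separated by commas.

F, W, and Y each carry an aromatic ring on the side chain.
Matching residues: F1, W3, F8, Y13, W15, W16.

1, 3, 8, 13, 15, 16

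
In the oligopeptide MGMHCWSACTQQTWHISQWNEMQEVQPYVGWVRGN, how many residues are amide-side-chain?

7

The amide-side-chain residues are Asn (N) and Gln (Q).
Matching residues: Q11, Q12, Q18, N20, Q23, Q26, N35.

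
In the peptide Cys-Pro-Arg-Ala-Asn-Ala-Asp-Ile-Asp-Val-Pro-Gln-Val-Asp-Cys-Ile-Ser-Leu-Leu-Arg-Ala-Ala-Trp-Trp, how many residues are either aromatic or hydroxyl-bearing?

3

Aromatic: F, W, Y. Hydroxyl-bearing: S, T, Y.
Aromatic residues here: Trp23, Trp24 (2).
Hydroxyl-bearing residues here: Ser17 (1).
(Y belongs to both groups, but none appear in this sequence.) Total = 2 + 1 = 3.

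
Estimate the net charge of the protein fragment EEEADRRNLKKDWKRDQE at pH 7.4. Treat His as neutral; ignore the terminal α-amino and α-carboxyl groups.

-1

Near pH 7.4, K and R contribute +1 each, D and E contribute −1 each, and every other side chain (His included, as stated) is uncharged.
Positive (K, R): R6, R7, K10, K11, K14, R15 → +6.
Negative (D, E): E1, E2, E3, D5, D12, D16, E18 → −7.
Net charge = (+6) + (−7) = −1.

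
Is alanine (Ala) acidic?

Aspartate (D) and glutamate (E) have carboxylic-acid side chains and are the acidic amino acids.
Alanine is not in this group.

No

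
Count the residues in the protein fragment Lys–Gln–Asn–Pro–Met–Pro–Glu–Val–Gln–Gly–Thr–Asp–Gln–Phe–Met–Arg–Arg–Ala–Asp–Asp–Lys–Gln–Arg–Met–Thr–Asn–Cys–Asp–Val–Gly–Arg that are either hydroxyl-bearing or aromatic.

Hydroxyl-bearing: S, T, Y. Aromatic: F, W, Y.
Hydroxyl-bearing residues here: Thr11, Thr25 (2).
Aromatic residues here: Phe14 (1).
(Y belongs to both groups, but none appear in this sequence.) Total = 2 + 1 = 3.

3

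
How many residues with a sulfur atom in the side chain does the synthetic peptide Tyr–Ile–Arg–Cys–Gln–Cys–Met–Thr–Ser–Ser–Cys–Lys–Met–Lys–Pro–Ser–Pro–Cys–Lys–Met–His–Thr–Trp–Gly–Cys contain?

Cysteine (C, thiol) and methionine (M, thioether) are the two sulfur-containing amino acids.
Matching residues: Cys4, Cys6, Met7, Cys11, Met13, Cys18, Met20, Cys25.

8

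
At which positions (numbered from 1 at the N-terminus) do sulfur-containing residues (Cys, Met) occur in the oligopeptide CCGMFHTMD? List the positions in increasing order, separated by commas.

Matching residues: C1, C2, M4, M8.

1, 2, 4, 8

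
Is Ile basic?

The basic amino acids are Lys (K), Arg (R), and His (H).
Isoleucine is not in this group.

No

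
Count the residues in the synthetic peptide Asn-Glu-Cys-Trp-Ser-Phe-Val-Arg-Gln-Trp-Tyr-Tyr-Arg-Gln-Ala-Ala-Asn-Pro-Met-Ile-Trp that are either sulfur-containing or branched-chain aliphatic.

Sulfur-containing: C, M. Branched-chain aliphatic: I, L, V.
Sulfur-containing residues here: Cys3, Met19 (2).
Branched-chain aliphatic residues here: Val7, Ile20 (2).
The two groups share no amino acid, so total = 2 + 2 = 4.

4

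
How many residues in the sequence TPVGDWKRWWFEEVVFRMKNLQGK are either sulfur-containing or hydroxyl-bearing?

2

Sulfur-containing: C, M. Hydroxyl-bearing: S, T, Y.
Sulfur-containing residues here: M18 (1).
Hydroxyl-bearing residues here: T1 (1).
The two groups share no amino acid, so total = 1 + 1 = 2.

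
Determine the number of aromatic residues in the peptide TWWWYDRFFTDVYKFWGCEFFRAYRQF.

F, W, and Y each carry an aromatic ring on the side chain.
Matching residues: W2, W3, W4, Y5, F8, F9, Y13, F15, W16, F20, F21, Y24, F27.

13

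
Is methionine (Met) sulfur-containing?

Yes

The sulfur-bearing residues are cysteine (–SH) and methionine (–S–CH₃).
Methionine is in this group.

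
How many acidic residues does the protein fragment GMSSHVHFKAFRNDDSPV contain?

2

Aspartate (D) and glutamate (E) have carboxylic-acid side chains and are the acidic amino acids.
Matching residues: D14, D15.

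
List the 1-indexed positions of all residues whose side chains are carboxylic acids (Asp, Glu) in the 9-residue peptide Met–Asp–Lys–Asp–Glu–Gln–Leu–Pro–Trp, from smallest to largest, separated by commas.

2, 4, 5

Matching residues: Asp2, Asp4, Glu5.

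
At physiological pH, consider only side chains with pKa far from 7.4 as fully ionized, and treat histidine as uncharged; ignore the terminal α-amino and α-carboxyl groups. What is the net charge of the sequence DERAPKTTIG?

0

At pH ~7.4 the Lys and Arg side chains are protonated (+1), the Asp and Glu side chains are deprotonated (−1), and with His taken as neutral all other side chains carry no charge.
Positive (K, R): R3, K6 → +2.
Negative (D, E): D1, E2 → −2.
Net charge = (+2) + (−2) = 0.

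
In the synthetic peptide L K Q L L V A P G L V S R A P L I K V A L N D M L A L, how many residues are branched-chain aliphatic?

12

V, L, and I make up the branched-chain aliphatic group.
Matching residues: L1, L4, L5, V6, L10, V11, L16, I17, V19, L21, L25, L27.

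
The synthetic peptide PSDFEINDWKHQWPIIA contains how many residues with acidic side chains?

Only D (aspartate) and E (glutamate) carry a side-chain carboxylic acid.
Matching residues: D3, E5, D8.

3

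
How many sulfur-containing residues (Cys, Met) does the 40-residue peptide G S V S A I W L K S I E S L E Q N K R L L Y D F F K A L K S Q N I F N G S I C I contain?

1

Matching residues: C39.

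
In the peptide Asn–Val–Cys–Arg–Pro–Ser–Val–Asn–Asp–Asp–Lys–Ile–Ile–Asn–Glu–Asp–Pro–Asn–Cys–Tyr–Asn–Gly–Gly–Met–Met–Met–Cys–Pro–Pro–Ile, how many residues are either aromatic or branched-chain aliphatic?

6

Aromatic: F, W, Y. Branched-chain aliphatic: I, L, V.
Aromatic residues here: Tyr20 (1).
Branched-chain aliphatic residues here: Val2, Val7, Ile12, Ile13, Ile30 (5).
The two groups share no amino acid, so total = 1 + 5 = 6.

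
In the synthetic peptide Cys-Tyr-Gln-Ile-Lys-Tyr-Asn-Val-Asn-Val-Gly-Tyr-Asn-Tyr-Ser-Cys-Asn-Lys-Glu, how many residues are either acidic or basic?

3

Acidic: D, E. Basic: H, K, R.
Acidic residues here: Glu19 (1).
Basic residues here: Lys5, Lys18 (2).
The two groups share no amino acid, so total = 1 + 2 = 3.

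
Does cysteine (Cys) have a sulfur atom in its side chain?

The sulfur-bearing residues are cysteine (–SH) and methionine (–S–CH₃).
Cysteine is in this group.

Yes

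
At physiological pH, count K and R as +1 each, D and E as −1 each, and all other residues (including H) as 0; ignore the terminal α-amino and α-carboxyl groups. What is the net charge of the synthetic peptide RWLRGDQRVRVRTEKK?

Positive (K, R): R1, R4, R8, R10, R12, K15, K16 → +7.
Negative (D, E): D6, E14 → −2.
Net charge = (+7) + (−2) = +5.

+5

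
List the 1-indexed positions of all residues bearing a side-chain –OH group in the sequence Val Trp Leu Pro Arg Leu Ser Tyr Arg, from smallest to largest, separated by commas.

S, T, and Y are the three residues with a side-chain hydroxyl.
Matching residues: Ser7, Tyr8.

7, 8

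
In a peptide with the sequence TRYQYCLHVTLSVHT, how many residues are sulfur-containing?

The sulfur-bearing residues are cysteine (–SH) and methionine (–S–CH₃).
Matching residues: C6.

1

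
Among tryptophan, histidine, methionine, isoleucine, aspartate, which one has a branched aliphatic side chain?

isoleucine

Valine (V), leucine (L), and isoleucine (I) are the branched-chain amino acids.
Of the listed options, only isoleucine belongs to this group.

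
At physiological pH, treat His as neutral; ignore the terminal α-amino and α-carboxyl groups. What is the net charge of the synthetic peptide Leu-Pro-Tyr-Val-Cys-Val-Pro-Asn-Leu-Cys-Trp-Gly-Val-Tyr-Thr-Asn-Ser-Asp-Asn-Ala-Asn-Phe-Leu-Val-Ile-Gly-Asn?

-1

The side chains ionized at physiological pH are Lys/Arg (+1) and Asp/Glu (−1); with His treated as neutral, nothing else contributes.
Positive (K, R): none → +0.
Negative (D, E): Asp18 → −1.
Net charge = (+0) + (−1) = −1.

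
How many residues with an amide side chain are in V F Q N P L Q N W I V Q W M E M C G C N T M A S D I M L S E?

Only N (asparagine) and Q (glutamine) carry a side-chain carboxamide.
Matching residues: Q3, N4, Q7, N8, Q12, N20.

6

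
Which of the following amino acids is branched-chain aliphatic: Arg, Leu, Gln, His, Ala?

V, L, and I make up the branched-chain aliphatic group.
Of the listed options, only Leu belongs to this group.

Leu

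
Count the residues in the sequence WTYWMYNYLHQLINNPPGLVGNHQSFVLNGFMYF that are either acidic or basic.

2

Acidic: D, E. Basic: H, K, R.
Acidic residues here: none (0).
Basic residues here: H10, H23 (2).
The two groups share no amino acid, so total = 0 + 2 = 2.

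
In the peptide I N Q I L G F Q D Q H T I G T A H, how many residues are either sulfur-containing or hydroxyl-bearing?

2

Sulfur-containing: C, M. Hydroxyl-bearing: S, T, Y.
Sulfur-containing residues here: none (0).
Hydroxyl-bearing residues here: T12, T15 (2).
The two groups share no amino acid, so total = 0 + 2 = 2.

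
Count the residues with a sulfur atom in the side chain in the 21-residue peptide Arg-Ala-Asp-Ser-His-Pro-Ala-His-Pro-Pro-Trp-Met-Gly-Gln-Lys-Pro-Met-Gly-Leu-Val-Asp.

2

Cysteine (C, thiol) and methionine (M, thioether) are the two sulfur-containing amino acids.
Matching residues: Met12, Met17.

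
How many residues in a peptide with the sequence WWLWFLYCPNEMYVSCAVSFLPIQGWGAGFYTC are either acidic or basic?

Acidic: D, E. Basic: H, K, R.
Acidic residues here: E11 (1).
Basic residues here: none (0).
The two groups share no amino acid, so total = 1 + 0 = 1.

1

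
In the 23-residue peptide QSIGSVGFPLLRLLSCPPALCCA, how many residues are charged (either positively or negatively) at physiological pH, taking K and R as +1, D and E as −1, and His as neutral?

Charged side chains at pH ~7.4: K, R (positive); D, E (negative).
Matching residues: R12.

1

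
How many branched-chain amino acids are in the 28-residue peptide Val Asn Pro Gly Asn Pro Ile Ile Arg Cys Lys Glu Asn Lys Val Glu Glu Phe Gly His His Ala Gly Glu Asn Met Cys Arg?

4

V, L, and I make up the branched-chain aliphatic group.
Matching residues: Val1, Ile7, Ile8, Val15.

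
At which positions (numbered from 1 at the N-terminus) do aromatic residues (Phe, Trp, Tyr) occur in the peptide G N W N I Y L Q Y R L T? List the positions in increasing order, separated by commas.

3, 6, 9

Matching residues: W3, Y6, Y9.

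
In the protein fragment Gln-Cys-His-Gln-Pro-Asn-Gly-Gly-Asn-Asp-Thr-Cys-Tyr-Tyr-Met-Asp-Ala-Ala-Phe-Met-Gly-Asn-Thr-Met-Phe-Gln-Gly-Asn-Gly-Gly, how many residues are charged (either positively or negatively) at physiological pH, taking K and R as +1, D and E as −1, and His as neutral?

Charged side chains at pH ~7.4: K, R (positive); D, E (negative).
Matching residues: Asp10, Asp16.

2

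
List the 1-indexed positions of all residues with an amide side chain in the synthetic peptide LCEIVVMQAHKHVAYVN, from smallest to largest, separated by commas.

8, 17

Only N (asparagine) and Q (glutamine) carry a side-chain carboxamide.
Matching residues: Q8, N17.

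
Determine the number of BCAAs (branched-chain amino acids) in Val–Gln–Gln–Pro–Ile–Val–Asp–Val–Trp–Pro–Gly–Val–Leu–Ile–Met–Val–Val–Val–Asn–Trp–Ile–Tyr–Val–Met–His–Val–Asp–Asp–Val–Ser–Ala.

14

Valine (V), leucine (L), and isoleucine (I) are the branched-chain amino acids.
Matching residues: Val1, Ile5, Val6, Val8, Val12, Leu13, Ile14, Val16, Val17, Val18, Ile21, Val23, Val26, Val29.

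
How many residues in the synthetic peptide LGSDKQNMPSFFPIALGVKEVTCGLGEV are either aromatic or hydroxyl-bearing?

Aromatic: F, W, Y. Hydroxyl-bearing: S, T, Y.
Aromatic residues here: F11, F12 (2).
Hydroxyl-bearing residues here: S3, S10, T22 (3).
(Y belongs to both groups, but none appear in this sequence.) Total = 2 + 3 = 5.

5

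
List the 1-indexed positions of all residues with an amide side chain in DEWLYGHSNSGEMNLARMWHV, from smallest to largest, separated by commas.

9, 14

Only N (asparagine) and Q (glutamine) carry a side-chain carboxamide.
Matching residues: N9, N14.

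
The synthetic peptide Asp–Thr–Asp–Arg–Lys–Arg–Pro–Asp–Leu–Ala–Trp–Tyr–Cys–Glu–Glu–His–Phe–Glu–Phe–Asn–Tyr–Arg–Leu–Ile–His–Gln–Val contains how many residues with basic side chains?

K, R, and H are the three residues with basic side chains (ε-amine, guanidinium, and imidazole respectively).
Matching residues: Arg4, Lys5, Arg6, His16, Arg22, His25.

6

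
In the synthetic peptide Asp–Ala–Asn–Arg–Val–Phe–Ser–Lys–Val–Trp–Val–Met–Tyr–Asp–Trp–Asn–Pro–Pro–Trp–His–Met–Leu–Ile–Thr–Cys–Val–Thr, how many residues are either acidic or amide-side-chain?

4

Acidic: D, E. Amide-side-chain: N, Q.
Acidic residues here: Asp1, Asp14 (2).
Amide-side-chain residues here: Asn3, Asn16 (2).
The two groups share no amino acid, so total = 2 + 2 = 4.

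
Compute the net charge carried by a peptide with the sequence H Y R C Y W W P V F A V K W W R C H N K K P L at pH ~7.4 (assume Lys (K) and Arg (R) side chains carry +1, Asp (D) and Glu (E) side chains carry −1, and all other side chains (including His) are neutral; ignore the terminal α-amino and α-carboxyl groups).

+5

Positive (K, R): R3, K13, R16, K20, K21 → +5.
Negative (D, E): none → −0.
Net charge = (+5) + (−0) = +5.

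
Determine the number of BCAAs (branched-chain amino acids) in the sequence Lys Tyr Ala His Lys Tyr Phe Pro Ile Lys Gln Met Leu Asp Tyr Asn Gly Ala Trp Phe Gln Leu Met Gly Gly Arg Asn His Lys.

3

The BCAAs are Val, Leu, and Ile — aliphatic side chains with a branch point.
Matching residues: Ile9, Leu13, Leu22.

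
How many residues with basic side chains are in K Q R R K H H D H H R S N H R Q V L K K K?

The basic amino acids are Lys (K), Arg (R), and His (H).
Matching residues: K1, R3, R4, K5, H6, H7, H9, H10, R11, H14, R15, K19, K20, K21.

14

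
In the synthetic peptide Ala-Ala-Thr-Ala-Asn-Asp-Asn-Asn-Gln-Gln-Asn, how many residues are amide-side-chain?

The amide-side-chain residues are Asn (N) and Gln (Q).
Matching residues: Asn5, Asn7, Asn8, Gln9, Gln10, Asn11.

6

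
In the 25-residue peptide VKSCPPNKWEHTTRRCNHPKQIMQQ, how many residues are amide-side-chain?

The amide-side-chain residues are Asn (N) and Gln (Q).
Matching residues: N7, N17, Q21, Q24, Q25.

5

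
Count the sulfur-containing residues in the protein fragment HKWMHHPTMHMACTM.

5

Only Cys (C) and Met (M) have a sulfur atom in the side chain.
Matching residues: M4, M9, M11, C13, M15.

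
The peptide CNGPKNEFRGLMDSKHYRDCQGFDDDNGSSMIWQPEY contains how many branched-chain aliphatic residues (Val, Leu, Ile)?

Matching residues: L11, I32.

2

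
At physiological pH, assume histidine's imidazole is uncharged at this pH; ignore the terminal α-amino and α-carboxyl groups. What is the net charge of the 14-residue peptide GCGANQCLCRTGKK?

Near pH 7.4, K and R contribute +1 each, D and E contribute −1 each, and every other side chain (His included, as stated) is uncharged.
Positive (K, R): R10, K13, K14 → +3.
Negative (D, E): none → −0.
Net charge = (+3) + (−0) = +3.

+3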